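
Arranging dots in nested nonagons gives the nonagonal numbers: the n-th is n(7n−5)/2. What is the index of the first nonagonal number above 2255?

26

Solve n(7n−5)/2 > 2255 for integer n.
The largest n with value ≤ 2255 is 25 (since 2125 ≤ 2255 < 2301), so the first above is n = 26, value 2301.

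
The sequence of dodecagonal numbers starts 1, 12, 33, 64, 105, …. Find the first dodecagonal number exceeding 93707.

Solve n(5n−4) > 93707 for integer n.
The largest n with value ≤ 93707 is 137 (since 93297 ≤ 93707 < 94668), so the first above is n = 138, value 94668.

94668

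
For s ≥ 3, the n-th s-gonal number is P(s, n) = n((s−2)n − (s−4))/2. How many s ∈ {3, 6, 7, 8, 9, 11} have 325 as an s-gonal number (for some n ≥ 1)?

s = 3: P(3, 25) = 325. ✓
s = 6: P(6, 13) = 325. ✓
s = 7: P(7, 11) = 286 and P(7, 12) = 342; 325 is not s-gonal.
s = 8: P(8, 10) = 280 and P(8, 11) = 341; 325 is not s-gonal.
s = 9: P(9, 10) = 325. ✓
s = 11: P(11, 8) = 260 and P(11, 9) = 333; 325 is not s-gonal.
Hits: s ∈ {3, 6, 9} → 3.

3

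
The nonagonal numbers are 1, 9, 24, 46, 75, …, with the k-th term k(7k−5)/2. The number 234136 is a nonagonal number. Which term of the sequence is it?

259

Set n(7n−5)/2 = 234136, giving 7n² − 5n − 468272 = 0.
So n = (5 + 3621) / 14 = 3626/14 = 259.
Check: 259·(7·259 − 5)/2 = 234136. ✓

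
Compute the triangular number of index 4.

The 4th triangular number is n(n+1)/2 with n = 4.
4·5/2 = 20/2 = 10.

10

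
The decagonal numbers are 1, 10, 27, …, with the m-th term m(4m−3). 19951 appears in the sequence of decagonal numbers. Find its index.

Set n(4n−3) = 19951, giving 4n² − 3n − 19951 = 0.
The discriminant is 9 + 16·19951 = 319225, and √319225 = 565.
So n = (3 + 565) / 8 = 568/8 = 71.

71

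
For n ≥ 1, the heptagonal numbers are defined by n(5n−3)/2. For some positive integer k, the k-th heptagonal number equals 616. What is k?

Set n(5n−3)/2 = 616, giving 5n² − 3n − 1232 = 0.
The discriminant is 9 + 40·616 = 24649, and √24649 = 157.
So n = (3 + 157) / 10 = 160/10 = 16.
Check: 16·(5·16 − 3)/2 = 616. ✓

16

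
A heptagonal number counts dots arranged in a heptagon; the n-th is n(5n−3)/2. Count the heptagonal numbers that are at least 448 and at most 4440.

The n-th heptagonal number is n(5n−3)/2.
Smallest index with value ≥ 448: n = 14 (giving 469).
Largest index with value ≤ 4440: n = 42 (giving 4347).
Indices 14 through 42: 29 terms.

29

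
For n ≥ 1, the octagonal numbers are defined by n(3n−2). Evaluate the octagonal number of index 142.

The 142nd octagonal number is n(3n−2) with n = 142.
142·(3·142 − 2) = 142·424 = 60208.

60208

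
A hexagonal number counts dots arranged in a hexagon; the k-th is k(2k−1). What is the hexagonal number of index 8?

120

The 8th hexagonal number is n(2n−1) with n = 8.
8·(2·8 − 1) = 8·15 = 120.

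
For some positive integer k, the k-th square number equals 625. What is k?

We need n² = 625, so n = √625 = 25.
Check: 25² = 625. ✓

25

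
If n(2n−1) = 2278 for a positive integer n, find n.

34

Set n(2n−1) = 2278, giving 2n² − n − 2278 = 0.
The discriminant is 1 + 8·2278 = 18225, and √18225 = 135.
So n = (1 + 135) / 4 = 136/4 = 34.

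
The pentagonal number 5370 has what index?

60

Set n(3n−1)/2 = 5370, giving 3n² − n − 10740 = 0.
The discriminant is 1 + 24·5370 = 128881, and √128881 = 359.
So n = (1 + 359) / 6 = 360/6 = 60.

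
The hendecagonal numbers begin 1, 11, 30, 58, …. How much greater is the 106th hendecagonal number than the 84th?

18733

106·(9·106 − 7)/2 = 50191 and 84·(9·84 − 7)/2 = 31458.
Difference: 50191 − 31458 = 18733.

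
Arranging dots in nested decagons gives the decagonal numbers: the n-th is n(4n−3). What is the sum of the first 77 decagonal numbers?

611611

Σ i(4i−3) = 4Σi² − 3Σi over i = 1..77.
Σi = 3003 and Σi² = 155155.
4·155155 − 3·3003 = 611611.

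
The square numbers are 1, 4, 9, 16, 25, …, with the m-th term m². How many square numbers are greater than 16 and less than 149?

The n-th square number is n².
Smallest index with value > 16: n = 5 (giving 25).
Largest index with value < 149: n = 12 (giving 144).
Indices 5 through 12: 8 terms.

8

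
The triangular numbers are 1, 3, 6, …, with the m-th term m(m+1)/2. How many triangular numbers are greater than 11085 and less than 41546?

139

The n-th triangular number is n(n+1)/2.
Smallest index with value > 11085: n = 149 (giving 11175).
Largest index with value < 41546: n = 287 (giving 41328).
Indices 149 through 287: 139 terms.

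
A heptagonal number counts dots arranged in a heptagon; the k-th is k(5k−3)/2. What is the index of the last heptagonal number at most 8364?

Solve n(5n−3)/2 ≤ 8364 for integer n.
n = 58 gives 8323 ≤ 8364, while n = 59 gives 8614 > 8364; so the answer is index 58.

58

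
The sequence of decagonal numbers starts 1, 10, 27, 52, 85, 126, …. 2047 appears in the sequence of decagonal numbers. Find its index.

Set n(4n−3) = 2047, giving 4n² − 3n − 2047 = 0.
So n = (3 + 181) / 8 = 184/8 = 23.

23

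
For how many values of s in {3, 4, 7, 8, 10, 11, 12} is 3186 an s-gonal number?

2

s = 3: P(3, 79) = 3160 and P(3, 80) = 3240; 3186 is not s-gonal.
s = 4: P(4, 56) = 3136 and P(4, 57) = 3249; 3186 is not s-gonal.
s = 7: P(7, 36) = 3186. ✓
s = 8: P(8, 32) = 3008 and P(8, 33) = 3201; 3186 is not s-gonal.
s = 10: P(10, 28) = 3052 and P(10, 29) = 3277; 3186 is not s-gonal.
s = 11: P(11, 27) = 3186. ✓
s = 12: P(12, 25) = 3025 and P(12, 26) = 3276; 3186 is not s-gonal.
Hits: s ∈ {7, 11} → 2.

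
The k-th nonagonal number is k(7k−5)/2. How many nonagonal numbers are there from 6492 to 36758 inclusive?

The n-th nonagonal number is n(7n−5)/2.
Smallest index with value ≥ 6492: n = 44 (giving 6666).
Largest index with value ≤ 36758: n = 102 (giving 36159).
Indices 44 through 102: 59 terms.

59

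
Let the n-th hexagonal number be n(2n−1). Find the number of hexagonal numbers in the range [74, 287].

6

The n-th hexagonal number is n(2n−1).
Smallest index with value ≥ 74: n = 7 (giving 91).
Largest index with value ≤ 287: n = 12 (giving 276).
Indices 7 through 12: 6 terms.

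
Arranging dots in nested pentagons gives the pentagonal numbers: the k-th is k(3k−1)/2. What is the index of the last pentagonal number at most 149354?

315

Solve n(3n−1)/2 ≤ 149354 for integer n.
n = 315 gives 148680 ≤ 149354, while n = 316 gives 149626 > 149354; so the answer is index 315.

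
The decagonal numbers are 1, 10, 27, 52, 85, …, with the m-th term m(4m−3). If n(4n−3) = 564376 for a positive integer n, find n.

376

Set n(4n−3) = 564376, giving 4n² − 3n − 564376 = 0.
So n = (3 + 3005) / 8 = 3008/8 = 376.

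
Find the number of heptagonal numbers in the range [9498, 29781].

48

The n-th heptagonal number is n(5n−3)/2.
Smallest index with value ≥ 9498: n = 62 (giving 9517).
Largest index with value ≤ 29781: n = 109 (giving 29539).
Indices 62 through 109: 48 terms.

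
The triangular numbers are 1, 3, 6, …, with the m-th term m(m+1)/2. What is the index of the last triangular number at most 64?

10

Solve n(n+1)/2 ≤ 64 for integer n.
n = 10 gives 55 ≤ 64, while n = 11 gives 66 > 64; so the answer is index 10.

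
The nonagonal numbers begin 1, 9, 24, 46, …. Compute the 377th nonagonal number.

The 377th nonagonal number is n(7n−5)/2 with n = 377.
377·(7·377 − 5)/2 = 377·2634/2 = 377·1317 = 496509.

496509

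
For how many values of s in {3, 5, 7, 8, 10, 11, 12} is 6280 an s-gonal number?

1

s = 3: P(3, 111) = 6216 and P(3, 112) = 6328; 6280 is not s-gonal.
s = 5: P(5, 64) = 6112 and P(5, 65) = 6305; 6280 is not s-gonal.
s = 7: P(7, 50) = 6175 and P(7, 51) = 6426; 6280 is not s-gonal.
s = 8: P(8, 46) = 6256 and P(8, 47) = 6533; 6280 is not s-gonal.
s = 10: P(10, 40) = 6280. ✓
s = 11: P(11, 37) = 6031 and P(11, 38) = 6365; 6280 is not s-gonal.
s = 12: P(12, 35) = 5985 and P(12, 36) = 6336; 6280 is not s-gonal.
Hits: s ∈ {10} → 1.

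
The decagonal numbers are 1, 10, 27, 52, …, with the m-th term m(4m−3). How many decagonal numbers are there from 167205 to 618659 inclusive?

The n-th decagonal number is n(4n−3).
Smallest index with value ≥ 167205: n = 205 (giving 167485).
Largest index with value ≤ 618659: n = 393 (giving 616617).
Indices 205 through 393: 189 terms.

189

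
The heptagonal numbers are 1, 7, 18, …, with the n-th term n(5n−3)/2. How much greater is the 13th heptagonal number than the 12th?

Consecutive heptagonal numbers differ by 5n − 4: here 5·13 − 4 = 61.

61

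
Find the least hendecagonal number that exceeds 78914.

Solve n(9n−7)/2 > 78914 for integer n.
The largest n with value ≤ 78914 is 132 (since 77946 ≤ 78914 < 79135), so the first above is n = 133, value 79135.

79135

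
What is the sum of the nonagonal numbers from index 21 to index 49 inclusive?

Σ i(7i−5)/2 = (7Σi² − 5Σi) / 2 over i = 21..49.
Σi = 1225 − 210 = 1015 and Σi² = 40425 − 2870 = 37555.
(7·37555 − 5·1015) / 2 = 257810/2 = 128905.

128905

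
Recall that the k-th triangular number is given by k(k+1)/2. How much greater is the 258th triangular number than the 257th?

258

Consecutive triangular numbers differ by n: T_{258} − T_{257} = 258.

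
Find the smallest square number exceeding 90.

Solve n² > 90 for integer n.
The largest n with value ≤ 90 is 9 (since 81 ≤ 90 < 100), so the first above is n = 10, value 100.

100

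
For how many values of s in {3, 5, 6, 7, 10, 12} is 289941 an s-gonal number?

s = 3: P(3, 761) = 289941. ✓
s = 5: P(5, 439) = 288862 and P(5, 440) = 290180; 289941 is not s-gonal.
s = 6: P(6, 381) = 289941. ✓
s = 7: P(7, 340) = 288490 and P(7, 341) = 290191; 289941 is not s-gonal.
s = 10: P(10, 269) = 288637 and P(10, 270) = 290790; 289941 is not s-gonal.
s = 12: P(12, 241) = 289441 and P(12, 242) = 291852; 289941 is not s-gonal.
Hits: s ∈ {3, 6} → 2.

2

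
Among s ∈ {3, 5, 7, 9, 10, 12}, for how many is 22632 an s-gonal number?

1

s = 3: P(3, 212) = 22578 and P(3, 213) = 22791; 22632 is not s-gonal.
s = 5: P(5, 123) = 22632. ✓
s = 7: P(7, 95) = 22420 and P(7, 96) = 22896; 22632 is not s-gonal.
s = 9: P(9, 80) = 22200 and P(9, 81) = 22761; 22632 is not s-gonal.
s = 10: P(10, 75) = 22275 and P(10, 76) = 22876; 22632 is not s-gonal.
s = 12: P(12, 67) = 22177 and P(12, 68) = 22848; 22632 is not s-gonal.
Hits: s ∈ {5} → 1.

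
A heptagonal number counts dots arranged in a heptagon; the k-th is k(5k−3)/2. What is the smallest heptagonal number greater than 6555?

6682

Solve n(5n−3)/2 > 6555 for integer n.
The largest n with value ≤ 6555 is 51 (since 6426 ≤ 6555 < 6682), so the first above is n = 52, value 6682.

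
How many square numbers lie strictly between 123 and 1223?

23

The n-th square number is n².
Smallest index with value > 123: n = 12 (giving 144).
Largest index with value < 1223: n = 34 (giving 1156).
Indices 12 through 34: 23 terms.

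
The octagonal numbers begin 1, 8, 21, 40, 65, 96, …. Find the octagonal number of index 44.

5720

44·(3·44 − 2) = 44·130 = 5720.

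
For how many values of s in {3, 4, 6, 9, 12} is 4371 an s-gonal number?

s = 3: P(3, 93) = 4371. ✓
s = 4: P(4, 66) = 4356 and P(4, 67) = 4489; 4371 is not s-gonal.
s = 6: P(6, 47) = 4371. ✓
s = 9: P(9, 35) = 4200 and P(9, 36) = 4446; 4371 is not s-gonal.
s = 12: P(12, 29) = 4089 and P(12, 30) = 4380; 4371 is not s-gonal.
Hits: s ∈ {3, 6} → 2.

2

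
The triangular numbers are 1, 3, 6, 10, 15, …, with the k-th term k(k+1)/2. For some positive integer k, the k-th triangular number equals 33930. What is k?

Set n(n+1)/2 = 33930, giving n² + n − 67860 = 0.
The discriminant is 1 + 8·33930 = 271441, and √271441 = 521.
So n = (-1 + 521) / 2 = 520/2 = 260.

260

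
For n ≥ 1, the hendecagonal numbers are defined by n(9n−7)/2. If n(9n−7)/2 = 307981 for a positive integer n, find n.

Set n(9n−7)/2 = 307981, giving 9n² − 7n − 615962 = 0.
The discriminant is 49 + 72·307981 = 22174681, and √22174681 = 4709.
So n = (7 + 4709) / 18 = 4716/18 = 262.
Check: 262·(9·262 − 7)/2 = 307981. ✓

262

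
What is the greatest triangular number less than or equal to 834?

820

Solve n(n+1)/2 ≤ 834 for integer n.
n = 40 gives 820 ≤ 834, while n = 41 gives 861 > 834; so the answer is 820.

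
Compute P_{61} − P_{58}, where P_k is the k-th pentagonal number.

534

61·(3·61 − 1)/2 = 5551 and 58·(3·58 − 1)/2 = 5017.
Difference: 5551 − 5017 = 534.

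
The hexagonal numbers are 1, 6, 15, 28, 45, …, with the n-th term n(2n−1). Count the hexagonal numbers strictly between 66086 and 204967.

138

The n-th hexagonal number is n(2n−1).
Smallest index with value > 66086: n = 183 (giving 66795).
Largest index with value < 204967: n = 320 (giving 204480).
Indices 183 through 320: 138 terms.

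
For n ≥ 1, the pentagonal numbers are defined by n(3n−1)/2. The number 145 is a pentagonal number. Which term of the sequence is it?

Set n(3n−1)/2 = 145, giving 3n² − n − 290 = 0.
The discriminant is 1 + 24·145 = 3481, and √3481 = 59.
So n = (1 + 59) / 6 = 60/6 = 10.

10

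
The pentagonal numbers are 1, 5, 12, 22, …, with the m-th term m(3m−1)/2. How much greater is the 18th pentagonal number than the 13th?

18·(3·18 − 1)/2 = 477 and 13·(3·13 − 1)/2 = 247.
Difference: 477 − 247 = 230.

230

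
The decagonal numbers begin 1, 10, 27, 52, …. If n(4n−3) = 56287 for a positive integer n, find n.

Set n(4n−3) = 56287, giving 4n² − 3n − 56287 = 0.
So n = (3 + 949) / 8 = 952/8 = 119.
Check: 119·(4·119 − 3) = 56287. ✓

119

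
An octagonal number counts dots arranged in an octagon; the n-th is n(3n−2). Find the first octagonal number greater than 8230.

8321

Solve n(3n−2) > 8230 for integer n.
The largest n with value ≤ 8230 is 52 (since 8008 ≤ 8230 < 8321), so the first above is n = 53, value 8321.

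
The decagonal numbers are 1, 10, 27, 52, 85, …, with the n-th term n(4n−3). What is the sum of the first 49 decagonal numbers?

Σ i(4i−3) = 4Σi² − 3Σi over i = 1..49.
Σi = 1225 and Σi² = 40425.
4·40425 − 3·1225 = 158025.

158025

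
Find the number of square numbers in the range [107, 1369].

27

The n-th square number is n².
Smallest index with value ≥ 107: n = 11 (giving 121).
Largest index with value ≤ 1369: n = 37 (giving 1369).
Indices 11 through 37: 27 terms.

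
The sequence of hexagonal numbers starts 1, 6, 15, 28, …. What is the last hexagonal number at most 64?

45

Solve n(2n−1) ≤ 64 for integer n.
n = 5 gives 45 ≤ 64, while n = 6 gives 66 > 64; so the answer is 45.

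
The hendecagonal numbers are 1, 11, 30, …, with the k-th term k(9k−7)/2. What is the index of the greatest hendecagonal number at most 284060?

Solve n(9n−7)/2 ≤ 284060 for integer n.
n = 251 gives 282626 ≤ 284060, while n = 252 gives 284886 > 284060; so the answer is index 251.

251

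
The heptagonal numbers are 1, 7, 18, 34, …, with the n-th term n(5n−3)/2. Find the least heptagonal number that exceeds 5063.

5221

Solve n(5n−3)/2 > 5063 for integer n.
The largest n with value ≤ 5063 is 45 (since 4995 ≤ 5063 < 5221), so the first above is n = 46, value 5221.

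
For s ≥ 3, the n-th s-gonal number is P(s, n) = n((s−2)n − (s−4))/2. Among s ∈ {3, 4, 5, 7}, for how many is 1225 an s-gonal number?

s = 3: P(3, 49) = 1225. ✓
s = 4: P(4, 35) = 1225. ✓
s = 5: P(5, 28) = 1162 and P(5, 29) = 1247; 1225 is not s-gonal.
s = 7: P(7, 22) = 1177 and P(7, 23) = 1288; 1225 is not s-gonal.
Hits: s ∈ {3, 4} → 2.

2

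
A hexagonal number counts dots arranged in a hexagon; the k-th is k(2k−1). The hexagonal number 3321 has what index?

Set n(2n−1) = 3321, giving 2n² − n − 3321 = 0.
The discriminant is 1 + 8·3321 = 26569, and √26569 = 163.
So n = (1 + 163) / 4 = 164/4 = 41.

41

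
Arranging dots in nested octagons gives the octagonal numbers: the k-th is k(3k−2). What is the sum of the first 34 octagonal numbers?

Σ i(3i−2) = 3Σi² − 2Σi over i = 1..34.
Σi = 595 and Σi² = 13685.
3·13685 − 2·595 = 39865.

39865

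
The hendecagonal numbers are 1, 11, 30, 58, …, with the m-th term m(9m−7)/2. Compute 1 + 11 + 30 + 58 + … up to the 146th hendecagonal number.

Σ i(9i−7)/2 = (9Σi² − 7Σi) / 2 over i = 1..146.
Σi = 10731 and Σi² = 1048061.
(9·1048061 − 7·10731) / 2 = 9357432/2 = 4678716.

4678716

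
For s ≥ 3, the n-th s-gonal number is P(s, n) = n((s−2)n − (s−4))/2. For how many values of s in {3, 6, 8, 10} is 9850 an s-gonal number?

s = 3: P(3, 139) = 9730 and P(3, 140) = 9870; 9850 is not s-gonal.
s = 6: P(6, 70) = 9730 and P(6, 71) = 10011; 9850 is not s-gonal.
s = 8: P(8, 57) = 9633 and P(8, 58) = 9976; 9850 is not s-gonal.
s = 10: P(10, 50) = 9850. ✓
Hits: s ∈ {10} → 1.

1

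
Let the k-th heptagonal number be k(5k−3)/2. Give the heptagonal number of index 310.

310·(5·310 − 3)/2 = 310·1547/2 = 239785.

239785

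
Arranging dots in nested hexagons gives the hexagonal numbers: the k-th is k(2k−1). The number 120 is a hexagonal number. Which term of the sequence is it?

8

Set n(2n−1) = 120, giving 2n² − n − 120 = 0.
So n = (1 + 31) / 4 = 32/4 = 8.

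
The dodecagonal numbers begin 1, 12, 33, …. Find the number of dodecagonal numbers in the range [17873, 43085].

The n-th dodecagonal number is n(5n−4).
Smallest index with value ≥ 17873: n = 61 (giving 18361).
Largest index with value ≤ 43085: n = 93 (giving 42873).
Indices 61 through 93: 33 terms.

33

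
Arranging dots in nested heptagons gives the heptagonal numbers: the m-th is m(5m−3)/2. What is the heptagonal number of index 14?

469

14·(5·14 − 3)/2 = 14·67/2 = 469.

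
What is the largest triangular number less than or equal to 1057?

1035

Solve n(n+1)/2 ≤ 1057 for integer n.
n = 45 gives 1035 ≤ 1057, while n = 46 gives 1081 > 1057; so the answer is 1035.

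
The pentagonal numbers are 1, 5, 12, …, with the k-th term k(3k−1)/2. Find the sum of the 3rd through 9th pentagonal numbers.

399

Σ i(3i−1)/2 = (3Σi² − Σi) / 2 over i = 3..9.
Σi = 45 − 3 = 42 and Σi² = 285 − 5 = 280.
(3·280 − 1·42) / 2 = 798/2 = 399.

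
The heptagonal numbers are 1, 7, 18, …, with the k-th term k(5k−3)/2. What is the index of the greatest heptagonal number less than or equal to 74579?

Solve n(5n−3)/2 ≤ 74579 for integer n.
n = 173 gives 74563 ≤ 74579, while n = 174 gives 75429 > 74579; so the answer is index 173.

173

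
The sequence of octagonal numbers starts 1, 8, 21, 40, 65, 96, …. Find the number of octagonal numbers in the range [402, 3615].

The n-th octagonal number is n(3n−2).
Smallest index with value ≥ 402: n = 12 (giving 408).
Largest index with value ≤ 3615: n = 35 (giving 3605).
Indices 12 through 35: 24 terms.

24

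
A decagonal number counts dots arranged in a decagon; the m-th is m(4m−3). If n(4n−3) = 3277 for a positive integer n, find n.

Set n(4n−3) = 3277, giving 4n² − 3n − 3277 = 0.
The discriminant is 9 + 16·3277 = 52441, and √52441 = 229.
So n = (3 + 229) / 8 = 232/8 = 29.
Check: 29·(4·29 − 3) = 3277. ✓

29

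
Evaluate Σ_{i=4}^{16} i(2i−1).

2834

Σ i(2i−1) = 2Σi² − Σi over i = 4..16.
Σi = 136 − 6 = 130 and Σi² = 1496 − 14 = 1482.
2·1482 − 1·130 = 2834.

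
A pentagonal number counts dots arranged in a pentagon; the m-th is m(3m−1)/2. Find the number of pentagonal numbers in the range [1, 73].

The n-th pentagonal number is n(3n−1)/2.
Smallest index with value ≥ 1: n = 1 (giving 1).
Largest index with value ≤ 73: n = 7 (giving 70).
Indices 1 through 7: 7 terms.

7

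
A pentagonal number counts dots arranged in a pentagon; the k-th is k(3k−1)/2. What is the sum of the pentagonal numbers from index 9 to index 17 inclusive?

2313

Σ i(3i−1)/2 = (3Σi² − Σi) / 2 over i = 9..17.
Σi = 153 − 36 = 117 and Σi² = 1785 − 204 = 1581.
(3·1581 − 1·117) / 2 = 4626/2 = 2313.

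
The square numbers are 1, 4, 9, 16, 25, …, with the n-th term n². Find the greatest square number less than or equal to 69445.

69169

Solve n² ≤ 69445 for integer n.
n = 263 gives 69169 ≤ 69445, while n = 264 gives 69696 > 69445; so the answer is 69169.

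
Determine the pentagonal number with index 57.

4845

The 57th pentagonal number is n(3n−1)/2 with n = 57.
57·(3·57 − 1)/2 = 57·170/2 = 57·85 = 4845.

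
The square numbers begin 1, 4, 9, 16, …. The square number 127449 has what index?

We need n² = 127449, so n = √127449 = 357.
Check: 357² = 127449. ✓

357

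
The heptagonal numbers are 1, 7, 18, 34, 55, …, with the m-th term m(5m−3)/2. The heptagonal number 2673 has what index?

33

Set n(5n−3)/2 = 2673, giving 5n² − 3n − 5346 = 0.
The discriminant is 9 + 40·2673 = 106929, and √106929 = 327.
So n = (3 + 327) / 10 = 330/10 = 33.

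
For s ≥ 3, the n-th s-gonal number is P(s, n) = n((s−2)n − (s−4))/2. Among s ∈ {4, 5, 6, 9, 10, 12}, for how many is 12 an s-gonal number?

2

s = 4: P(4, 3) = 9 and P(4, 4) = 16; 12 is not s-gonal.
s = 5: P(5, 3) = 12. ✓
s = 6: P(6, 2) = 6 and P(6, 3) = 15; 12 is not s-gonal.
s = 9: P(9, 2) = 9 and P(9, 3) = 24; 12 is not s-gonal.
s = 10: P(10, 2) = 10 and P(10, 3) = 27; 12 is not s-gonal.
s = 12: P(12, 2) = 12. ✓
Hits: s ∈ {5, 12} → 2.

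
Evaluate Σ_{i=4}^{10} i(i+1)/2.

210

Σ i(i+1)/2 = (Σi² + Σi) / 2 over i = 4..10.
Σi = 55 − 6 = 49 and Σi² = 385 − 14 = 371.
(1·371 + 1·49) / 2 = 420/2 = 210.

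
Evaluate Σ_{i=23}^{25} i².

1730

Σ_{i=23}^{25} i² = 5525 − 3795 = 1730.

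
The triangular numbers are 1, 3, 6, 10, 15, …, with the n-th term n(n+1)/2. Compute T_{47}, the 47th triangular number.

47·48/2 = 2256/2 = 1128.

1128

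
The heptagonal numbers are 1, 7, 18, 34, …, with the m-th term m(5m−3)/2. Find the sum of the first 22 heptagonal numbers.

Σ i(5i−3)/2 = (5Σi² − 3Σi) / 2 over i = 1..22.
Σi = 253 and Σi² = 3795.
(5·3795 − 3·253) / 2 = 18216/2 = 9108.

9108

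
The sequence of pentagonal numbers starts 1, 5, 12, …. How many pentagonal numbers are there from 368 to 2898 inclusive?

The n-th pentagonal number is n(3n−1)/2.
Smallest index with value ≥ 368: n = 16 (giving 376).
Largest index with value ≤ 2898: n = 44 (giving 2882).
Indices 16 through 44: 29 terms.

29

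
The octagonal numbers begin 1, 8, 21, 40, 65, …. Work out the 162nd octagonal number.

78408

162·(3·162 − 2) = 162·484 = 78408.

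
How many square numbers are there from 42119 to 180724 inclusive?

220

The n-th square number is n².
Smallest index with value ≥ 42119: n = 206 (giving 42436).
Largest index with value ≤ 180724: n = 425 (giving 180625).
Indices 206 through 425: 220 terms.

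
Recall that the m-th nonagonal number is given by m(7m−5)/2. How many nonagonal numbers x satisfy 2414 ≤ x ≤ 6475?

The n-th nonagonal number is n(7n−5)/2.
Smallest index with value ≥ 2414: n = 27 (giving 2484).
Largest index with value ≤ 6475: n = 43 (giving 6364).
Indices 27 through 43: 17 terms.

17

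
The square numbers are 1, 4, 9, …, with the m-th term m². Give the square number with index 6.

The 6th square number is n² with n = 6.
6² = 36.

36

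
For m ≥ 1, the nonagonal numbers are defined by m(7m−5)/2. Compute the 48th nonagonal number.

The 48th nonagonal number is n(7n−5)/2 with n = 48.
48·(7·48 − 5)/2 = 48·331/2 = 7944.

7944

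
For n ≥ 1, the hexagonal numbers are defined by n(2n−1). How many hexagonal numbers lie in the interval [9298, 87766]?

141

The n-th hexagonal number is n(2n−1).
Smallest index with value ≥ 9298: n = 69 (giving 9453).
Largest index with value ≤ 87766: n = 209 (giving 87153).
Indices 69 through 209: 141 terms.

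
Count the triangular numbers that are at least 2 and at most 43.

The n-th triangular number is n(n+1)/2.
Smallest index with value ≥ 2: n = 2 (giving 3).
Largest index with value ≤ 43: n = 8 (giving 36).
Indices 2 through 8: 7 terms.

7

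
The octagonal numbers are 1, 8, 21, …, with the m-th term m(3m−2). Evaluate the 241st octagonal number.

173761

The 241st octagonal number is n(3n−2) with n = 241.
241·(3·241 − 2) = 241·721 = 173761.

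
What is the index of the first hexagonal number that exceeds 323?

Solve n(2n−1) > 323 for integer n.
The largest n with value ≤ 323 is 12 (since 276 ≤ 323 < 325), so the first above is n = 13, value 325.

13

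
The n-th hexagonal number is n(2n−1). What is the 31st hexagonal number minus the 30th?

121

Consecutive hexagonal numbers differ by 4n − 3: here 4·31 − 3 = 121.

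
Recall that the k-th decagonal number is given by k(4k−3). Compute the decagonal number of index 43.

43·(4·43 − 3) = 43·169 = 7267.

7267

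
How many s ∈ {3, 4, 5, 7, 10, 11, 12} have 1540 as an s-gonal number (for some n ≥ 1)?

s = 3: P(3, 55) = 1540. ✓
s = 4: P(4, 39) = 1521 and P(4, 40) = 1600; 1540 is not s-gonal.
s = 5: P(5, 32) = 1520 and P(5, 33) = 1617; 1540 is not s-gonal.
s = 7: P(7, 25) = 1525 and P(7, 26) = 1651; 1540 is not s-gonal.
s = 10: P(10, 20) = 1540. ✓
s = 11: P(11, 18) = 1395 and P(11, 19) = 1558; 1540 is not s-gonal.
s = 12: P(12, 17) = 1377 and P(12, 18) = 1548; 1540 is not s-gonal.
Hits: s ∈ {3, 10} → 2.

2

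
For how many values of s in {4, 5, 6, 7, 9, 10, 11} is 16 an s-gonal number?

1

s = 4: P(4, 4) = 16. ✓
s = 5: P(5, 3) = 12 and P(5, 4) = 22; 16 is not s-gonal.
s = 6: P(6, 3) = 15 and P(6, 4) = 28; 16 is not s-gonal.
s = 7: P(7, 2) = 7 and P(7, 3) = 18; 16 is not s-gonal.
s = 9: P(9, 2) = 9 and P(9, 3) = 24; 16 is not s-gonal.
s = 10: P(10, 2) = 10 and P(10, 3) = 27; 16 is not s-gonal.
s = 11: P(11, 2) = 11 and P(11, 3) = 30; 16 is not s-gonal.
Hits: s ∈ {4} → 1.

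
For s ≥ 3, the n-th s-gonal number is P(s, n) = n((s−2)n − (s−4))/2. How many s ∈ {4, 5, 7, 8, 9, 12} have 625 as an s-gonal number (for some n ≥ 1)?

s = 4: P(4, 25) = 625. ✓
s = 5: P(5, 20) = 590 and P(5, 21) = 651; 625 is not s-gonal.
s = 7: P(7, 16) = 616 and P(7, 17) = 697; 625 is not s-gonal.
s = 8: P(8, 14) = 560 and P(8, 15) = 645; 625 is not s-gonal.
s = 9: P(9, 13) = 559 and P(9, 14) = 651; 625 is not s-gonal.
s = 12: P(12, 11) = 561 and P(12, 12) = 672; 625 is not s-gonal.
Hits: s ∈ {4} → 1.

1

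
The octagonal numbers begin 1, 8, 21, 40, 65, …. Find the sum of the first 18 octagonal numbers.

5985

Σ i(3i−2) = 3Σi² − 2Σi over i = 1..18.
Σi = 171 and Σi² = 2109.
3·2109 − 2·171 = 5985.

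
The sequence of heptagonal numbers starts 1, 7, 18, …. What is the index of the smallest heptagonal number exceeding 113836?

Solve n(5n−3)/2 > 113836 for integer n.
The largest n with value ≤ 113836 is 213 (since 113103 ≤ 113836 < 114169), so the first above is n = 214, value 114169.

214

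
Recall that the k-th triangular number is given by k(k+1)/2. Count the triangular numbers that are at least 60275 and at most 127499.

158

The n-th triangular number is n(n+1)/2.
Smallest index with value ≥ 60275: n = 347 (giving 60378).
Largest index with value ≤ 127499: n = 504 (giving 127260).
Indices 347 through 504: 158 terms.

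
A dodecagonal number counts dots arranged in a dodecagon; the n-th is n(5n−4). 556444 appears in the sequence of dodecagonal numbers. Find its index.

334

Set n(5n−4) = 556444, giving 5n² − 4n − 556444 = 0.
So n = (4 + 3336) / 10 = 3340/10 = 334.
Check: 334·(5·334 − 4) = 556444. ✓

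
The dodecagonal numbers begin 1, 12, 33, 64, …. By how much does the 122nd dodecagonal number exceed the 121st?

1211

Consecutive dodecagonal numbers differ by 10n − 9: here 10·122 − 9 = 1211.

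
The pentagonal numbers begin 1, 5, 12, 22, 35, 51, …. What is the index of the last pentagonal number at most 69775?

Solve n(3n−1)/2 ≤ 69775 for integer n.
n = 215 gives 69230 ≤ 69775, while n = 216 gives 69876 > 69775; so the answer is index 215.

215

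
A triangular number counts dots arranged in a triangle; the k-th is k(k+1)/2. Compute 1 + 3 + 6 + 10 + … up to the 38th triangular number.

9880

Σ i(i+1)/2 = (Σi² + Σi) / 2 over i = 1..38.
Σi = 741 and Σi² = 19019.
(1·19019 + 1·741) / 2 = 19760/2 = 9880.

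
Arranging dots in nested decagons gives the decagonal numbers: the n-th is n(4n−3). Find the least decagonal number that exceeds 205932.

207252

Solve n(4n−3) > 205932 for integer n.
The largest n with value ≤ 205932 is 227 (since 205435 ≤ 205932 < 207252), so the first above is n = 228, value 207252.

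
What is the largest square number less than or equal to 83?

81

Solve n² ≤ 83 for integer n.
n = 9 gives 81 ≤ 83, while n = 10 gives 100 > 83; so the answer is 81.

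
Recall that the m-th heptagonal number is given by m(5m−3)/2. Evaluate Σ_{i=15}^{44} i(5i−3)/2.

Σ i(5i−3)/2 = (5Σi² − 3Σi) / 2 over i = 15..44.
Σi = 990 − 105 = 885 and Σi² = 29370 − 1015 = 28355.
(5·28355 − 3·885) / 2 = 139120/2 = 69560.

69560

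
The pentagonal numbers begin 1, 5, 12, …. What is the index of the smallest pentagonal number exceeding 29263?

140

Solve n(3n−1)/2 > 29263 for integer n.
The largest n with value ≤ 29263 is 139 (since 28912 ≤ 29263 < 29330), so the first above is n = 140, value 29330.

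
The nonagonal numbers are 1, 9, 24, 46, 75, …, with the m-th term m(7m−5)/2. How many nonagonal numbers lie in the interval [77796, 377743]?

The n-th nonagonal number is n(7n−5)/2.
Smallest index with value ≥ 77796: n = 150 (giving 78375).
Largest index with value ≤ 377743: n = 328 (giving 375724).
Indices 150 through 328: 179 terms.

179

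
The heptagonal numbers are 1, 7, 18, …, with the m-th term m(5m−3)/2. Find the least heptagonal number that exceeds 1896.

Solve n(5n−3)/2 > 1896 for integer n.
The largest n with value ≤ 1896 is 27 (since 1782 ≤ 1896 < 1918), so the first above is n = 28, value 1918.

1918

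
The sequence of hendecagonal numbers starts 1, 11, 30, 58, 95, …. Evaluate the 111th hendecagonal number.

The 111th hendecagonal number is n(9n−7)/2 with n = 111.
111·(9·111 − 7)/2 = 111·992/2 = 111·496 = 55056.

55056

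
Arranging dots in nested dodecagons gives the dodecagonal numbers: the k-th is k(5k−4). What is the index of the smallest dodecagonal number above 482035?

311

Solve n(5n−4) > 482035 for integer n.
The largest n with value ≤ 482035 is 310 (since 479260 ≤ 482035 < 482361), so the first above is n = 311, value 482361.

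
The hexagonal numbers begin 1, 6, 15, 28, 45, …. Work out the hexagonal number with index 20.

The 20th hexagonal number is n(2n−1) with n = 20.
20·(2·20 − 1) = 20·39 = 780.

780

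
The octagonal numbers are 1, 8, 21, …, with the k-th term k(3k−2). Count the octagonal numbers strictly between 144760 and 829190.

306

The n-th octagonal number is n(3n−2).
Smallest index with value > 144760: n = 221 (giving 146081).
Largest index with value < 829190: n = 526 (giving 828976).
Indices 221 through 526: 306 terms.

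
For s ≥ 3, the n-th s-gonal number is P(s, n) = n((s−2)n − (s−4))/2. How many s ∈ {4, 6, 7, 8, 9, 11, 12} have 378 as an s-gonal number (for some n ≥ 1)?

s = 4: P(4, 19) = 361 and P(4, 20) = 400; 378 is not s-gonal.
s = 6: P(6, 14) = 378. ✓
s = 7: P(7, 12) = 342 and P(7, 13) = 403; 378 is not s-gonal.
s = 8: P(8, 11) = 341 and P(8, 12) = 408; 378 is not s-gonal.
s = 9: P(9, 10) = 325 and P(9, 11) = 396; 378 is not s-gonal.
s = 11: P(11, 9) = 333 and P(11, 10) = 415; 378 is not s-gonal.
s = 12: P(12, 9) = 369 and P(12, 10) = 460; 378 is not s-gonal.
Hits: s ∈ {6} → 1.

1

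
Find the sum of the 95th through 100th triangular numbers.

Σ i(i+1)/2 = (Σi² + Σi) / 2 over i = 95..100.
Σi = 5050 − 4465 = 585 and Σi² = 338350 − 281295 = 57055.
(1·57055 + 1·585) / 2 = 57640/2 = 28820.

28820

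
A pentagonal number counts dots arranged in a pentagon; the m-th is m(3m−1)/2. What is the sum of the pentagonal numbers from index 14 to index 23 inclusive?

5165

Σ i(3i−1)/2 = (3Σi² − Σi) / 2 over i = 14..23.
Σi = 276 − 91 = 185 and Σi² = 4324 − 819 = 3505.
(3·3505 − 1·185) / 2 = 10330/2 = 5165.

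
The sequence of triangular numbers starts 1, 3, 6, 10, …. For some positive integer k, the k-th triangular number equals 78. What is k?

Set n(n+1)/2 = 78, giving n² + n − 156 = 0.
The discriminant is 1 + 8·78 = 625, and √625 = 25.
So n = (-1 + 25) / 2 = 24/2 = 12.

12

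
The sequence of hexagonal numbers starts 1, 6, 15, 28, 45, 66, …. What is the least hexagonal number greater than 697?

703

Solve n(2n−1) > 697 for integer n.
The largest n with value ≤ 697 is 18 (since 630 ≤ 697 < 703), so the first above is n = 19, value 703.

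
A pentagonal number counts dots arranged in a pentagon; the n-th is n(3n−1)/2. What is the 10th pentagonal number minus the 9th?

28

Consecutive pentagonal numbers differ by 3n − 2: here 3·10 − 2 = 28.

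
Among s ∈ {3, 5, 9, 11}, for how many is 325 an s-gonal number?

2

s = 3: P(3, 25) = 325. ✓
s = 5: P(5, 14) = 287 and P(5, 15) = 330; 325 is not s-gonal.
s = 9: P(9, 10) = 325. ✓
s = 11: P(11, 8) = 260 and P(11, 9) = 333; 325 is not s-gonal.
Hits: s ∈ {3, 9} → 2.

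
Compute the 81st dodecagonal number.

The 81st dodecagonal number is n(5n−4) with n = 81.
81·(5·81 − 4) = 81·401 = 32481.

32481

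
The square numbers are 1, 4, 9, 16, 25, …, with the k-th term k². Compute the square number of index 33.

33² = 1089.

1089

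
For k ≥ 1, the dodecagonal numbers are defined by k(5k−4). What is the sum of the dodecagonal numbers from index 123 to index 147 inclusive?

2271125

Σ i(5i−4) = 5Σi² − 4Σi over i = 123..147.
Σi = 10878 − 7503 = 3375 and Σi² = 1069670 − 612745 = 456925.
5·456925 − 4·3375 = 2271125.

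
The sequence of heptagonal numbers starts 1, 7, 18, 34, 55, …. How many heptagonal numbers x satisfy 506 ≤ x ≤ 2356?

17

The n-th heptagonal number is n(5n−3)/2.
Smallest index with value ≥ 506: n = 15 (giving 540).
Largest index with value ≤ 2356: n = 31 (giving 2356).
Indices 15 through 31: 17 terms.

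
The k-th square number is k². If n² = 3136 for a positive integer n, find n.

56

We need n² = 3136, so n = √3136 = 56.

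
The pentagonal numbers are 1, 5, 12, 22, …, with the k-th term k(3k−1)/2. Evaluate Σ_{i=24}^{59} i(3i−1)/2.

Σ i(3i−1)/2 = (3Σi² − Σi) / 2 over i = 24..59.
Σi = 1770 − 276 = 1494 and Σi² = 70210 − 4324 = 65886.
(3·65886 − 1·1494) / 2 = 196164/2 = 98082.

98082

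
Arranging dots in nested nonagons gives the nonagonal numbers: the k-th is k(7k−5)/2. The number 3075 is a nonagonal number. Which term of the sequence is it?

30

Set n(7n−5)/2 = 3075, giving 7n² − 5n − 6150 = 0.
So n = (5 + 415) / 14 = 420/14 = 30.
Check: 30·(7·30 − 5)/2 = 3075. ✓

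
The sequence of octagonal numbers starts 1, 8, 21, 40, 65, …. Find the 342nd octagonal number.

350208

The 342nd octagonal number is n(3n−2) with n = 342.
342·(3·342 − 2) = 342·1024 = 350208.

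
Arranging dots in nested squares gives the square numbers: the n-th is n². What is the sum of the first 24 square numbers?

4900

Σ_{i=1}^{24} i² = 24·25·49/6 = 4900.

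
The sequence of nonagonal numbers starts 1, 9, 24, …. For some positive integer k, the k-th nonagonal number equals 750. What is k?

Set n(7n−5)/2 = 750, giving 7n² − 5n − 1500 = 0.
The discriminant is 25 + 56·750 = 42025, and √42025 = 205.
So n = (5 + 205) / 14 = 210/14 = 15.

15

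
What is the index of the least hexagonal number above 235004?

Solve n(2n−1) > 235004 for integer n.
The largest n with value ≤ 235004 is 343 (since 234955 ≤ 235004 < 236328), so the first above is n = 344, value 236328.

344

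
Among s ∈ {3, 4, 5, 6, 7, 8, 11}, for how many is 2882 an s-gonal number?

s = 3: P(3, 75) = 2850 and P(3, 76) = 2926; 2882 is not s-gonal.
s = 4: P(4, 53) = 2809 and P(4, 54) = 2916; 2882 is not s-gonal.
s = 5: P(5, 44) = 2882. ✓
s = 6: P(6, 38) = 2850 and P(6, 39) = 3003; 2882 is not s-gonal.
s = 7: P(7, 34) = 2839 and P(7, 35) = 3010; 2882 is not s-gonal.
s = 8: P(8, 31) = 2821 and P(8, 32) = 3008; 2882 is not s-gonal.
s = 11: P(11, 25) = 2725 and P(11, 26) = 2951; 2882 is not s-gonal.
Hits: s ∈ {5} → 1.

1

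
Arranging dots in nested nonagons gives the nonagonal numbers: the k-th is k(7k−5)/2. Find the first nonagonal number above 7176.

Solve n(7n−5)/2 > 7176 for integer n.
The largest n with value ≤ 7176 is 45 (since 6975 ≤ 7176 < 7291), so the first above is n = 46, value 7291.

7291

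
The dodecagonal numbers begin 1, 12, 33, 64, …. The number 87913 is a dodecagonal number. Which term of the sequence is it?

133

Set n(5n−4) = 87913, giving 5n² − 4n − 87913 = 0.
The discriminant is 16 + 20·87913 = 1758276, and √1758276 = 1326.
So n = (4 + 1326) / 10 = 1330/10 = 133.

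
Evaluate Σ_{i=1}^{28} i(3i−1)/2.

11368

Σ i(3i−1)/2 = (3Σi² − Σi) / 2 over i = 1..28.
Σi = 406 and Σi² = 7714.
(3·7714 − 1·406) / 2 = 22736/2 = 11368.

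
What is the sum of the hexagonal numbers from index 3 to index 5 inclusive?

Σ i(2i−1) = 2Σi² − Σi over i = 3..5.
Σi = 15 − 3 = 12 and Σi² = 55 − 5 = 50.
2·50 − 1·12 = 88.

88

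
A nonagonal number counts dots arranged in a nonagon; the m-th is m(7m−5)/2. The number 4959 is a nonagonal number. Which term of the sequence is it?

38

Set n(7n−5)/2 = 4959, giving 7n² − 5n − 9918 = 0.
The discriminant is 25 + 56·4959 = 277729, and √277729 = 527.
So n = (5 + 527) / 14 = 532/14 = 38.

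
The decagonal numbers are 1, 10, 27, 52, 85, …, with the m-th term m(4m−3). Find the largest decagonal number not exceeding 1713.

Solve n(4n−3) ≤ 1713 for integer n.
n = 21 gives 1701 ≤ 1713, while n = 22 gives 1870 > 1713; so the answer is 1701.

1701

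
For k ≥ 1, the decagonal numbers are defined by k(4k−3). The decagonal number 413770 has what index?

322

Set n(4n−3) = 413770, giving 4n² − 3n − 413770 = 0.
So n = (3 + 2573) / 8 = 2576/8 = 322.
Check: 322·(4·322 − 3) = 413770. ✓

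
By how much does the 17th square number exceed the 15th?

64

17² = 289 and 15² = 225.
Difference: 289 − 225 = 64.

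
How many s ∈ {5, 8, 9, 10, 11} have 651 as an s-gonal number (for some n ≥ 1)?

2

s = 5: P(5, 21) = 651. ✓
s = 8: P(8, 15) = 645 and P(8, 16) = 736; 651 is not s-gonal.
s = 9: P(9, 14) = 651. ✓
s = 10: P(10, 13) = 637 and P(10, 14) = 742; 651 is not s-gonal.
s = 11: P(11, 12) = 606 and P(11, 13) = 715; 651 is not s-gonal.
Hits: s ∈ {5, 9} → 2.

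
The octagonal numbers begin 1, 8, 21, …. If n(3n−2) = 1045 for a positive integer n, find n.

19

Set n(3n−2) = 1045, giving 3n² − 2n − 1045 = 0.
So n = (2 + 112) / 6 = 114/6 = 19.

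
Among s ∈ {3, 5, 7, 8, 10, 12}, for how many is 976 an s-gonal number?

1

s = 3: P(3, 43) = 946 and P(3, 44) = 990; 976 is not s-gonal.
s = 5: P(5, 25) = 925 and P(5, 26) = 1001; 976 is not s-gonal.
s = 7: P(7, 20) = 970 and P(7, 21) = 1071; 976 is not s-gonal.
s = 8: P(8, 18) = 936 and P(8, 19) = 1045; 976 is not s-gonal.
s = 10: P(10, 16) = 976. ✓
s = 12: P(12, 14) = 924 and P(12, 15) = 1065; 976 is not s-gonal.
Hits: s ∈ {10} → 1.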